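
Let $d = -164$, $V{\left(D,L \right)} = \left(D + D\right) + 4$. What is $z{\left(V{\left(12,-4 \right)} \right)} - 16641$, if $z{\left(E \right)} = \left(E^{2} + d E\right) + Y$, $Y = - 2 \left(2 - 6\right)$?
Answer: $-20441$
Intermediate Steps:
$V{\left(D,L \right)} = 4 + 2 D$ ($V{\left(D,L \right)} = 2 D + 4 = 4 + 2 D$)
$Y = 8$ ($Y = \left(-2\right) \left(-4\right) = 8$)
$z{\left(E \right)} = 8 + E^{2} - 164 E$ ($z{\left(E \right)} = \left(E^{2} - 164 E\right) + 8 = 8 + E^{2} - 164 E$)
$z{\left(V{\left(12,-4 \right)} \right)} - 16641 = \left(8 + \left(4 + 2 \cdot 12\right)^{2} - 164 \left(4 + 2 \cdot 12\right)\right) - 16641 = \left(8 + \left(4 + 24\right)^{2} - 164 \left(4 + 24\right)\right) - 16641 = \left(8 + 28^{2} - 4592\right) - 16641 = \left(8 + 784 - 4592\right) - 16641 = -3800 - 16641 = -20441$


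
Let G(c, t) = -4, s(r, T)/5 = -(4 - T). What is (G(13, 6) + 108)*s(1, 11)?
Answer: 3640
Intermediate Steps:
s(r, T) = -20 + 5*T (s(r, T) = 5*(-(4 - T)) = 5*(-4 + T) = -20 + 5*T)
(G(13, 6) + 108)*s(1, 11) = (-4 + 108)*(-20 + 5*11) = 104*(-20 + 55) = 104*35 = 3640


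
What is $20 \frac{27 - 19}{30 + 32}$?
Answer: $\frac{80}{31} \approx 2.5806$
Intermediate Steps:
$20 \frac{27 - 19}{30 + 32} = 20 \cdot \frac{8}{62} = 20 \cdot 8 \cdot \frac{1}{62} = 20 \cdot \frac{4}{31} = \frac{80}{31}$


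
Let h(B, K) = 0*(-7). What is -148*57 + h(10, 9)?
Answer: -8436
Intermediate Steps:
h(B, K) = 0
-148*57 + h(10, 9) = -148*57 + 0 = -8436 + 0 = -8436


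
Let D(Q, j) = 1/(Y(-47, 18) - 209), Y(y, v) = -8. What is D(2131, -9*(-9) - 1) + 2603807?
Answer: 565026118/217 ≈ 2.6038e+6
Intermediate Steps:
D(Q, j) = -1/217 (D(Q, j) = 1/(-8 - 209) = 1/(-217) = -1/217)
D(2131, -9*(-9) - 1) + 2603807 = -1/217 + 2603807 = 565026118/217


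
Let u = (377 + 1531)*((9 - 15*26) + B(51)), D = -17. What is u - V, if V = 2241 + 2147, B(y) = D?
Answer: -763772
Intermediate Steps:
B(y) = -17
V = 4388
u = -759384 (u = (377 + 1531)*((9 - 15*26) - 17) = 1908*((9 - 390) - 17) = 1908*(-381 - 17) = 1908*(-398) = -759384)
u - V = -759384 - 1*4388 = -759384 - 4388 = -763772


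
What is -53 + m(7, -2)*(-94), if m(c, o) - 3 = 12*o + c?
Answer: 1263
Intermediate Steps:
m(c, o) = 3 + c + 12*o (m(c, o) = 3 + (12*o + c) = 3 + (c + 12*o) = 3 + c + 12*o)
-53 + m(7, -2)*(-94) = -53 + (3 + 7 + 12*(-2))*(-94) = -53 + (3 + 7 - 24)*(-94) = -53 - 14*(-94) = -53 + 1316 = 1263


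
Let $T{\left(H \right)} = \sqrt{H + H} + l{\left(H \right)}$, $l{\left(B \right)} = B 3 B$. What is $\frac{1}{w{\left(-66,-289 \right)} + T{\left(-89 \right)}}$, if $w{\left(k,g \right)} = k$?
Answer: $\frac{23697}{561547987} - \frac{i \sqrt{178}}{561547987} \approx 4.2199 \cdot 10^{-5} - 2.3759 \cdot 10^{-8} i$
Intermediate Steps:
$l{\left(B \right)} = 3 B^{2}$ ($l{\left(B \right)} = 3 B B = 3 B^{2}$)
$T{\left(H \right)} = 3 H^{2} + \sqrt{2} \sqrt{H}$ ($T{\left(H \right)} = \sqrt{H + H} + 3 H^{2} = \sqrt{2 H} + 3 H^{2} = \sqrt{2} \sqrt{H} + 3 H^{2} = 3 H^{2} + \sqrt{2} \sqrt{H}$)
$\frac{1}{w{\left(-66,-289 \right)} + T{\left(-89 \right)}} = \frac{1}{-66 + \left(3 \left(-89\right)^{2} + \sqrt{2} \sqrt{-89}\right)} = \frac{1}{-66 + \left(3 \cdot 7921 + \sqrt{2} i \sqrt{89}\right)} = \frac{1}{-66 + \left(23763 + i \sqrt{178}\right)} = \frac{1}{23697 + i \sqrt{178}}$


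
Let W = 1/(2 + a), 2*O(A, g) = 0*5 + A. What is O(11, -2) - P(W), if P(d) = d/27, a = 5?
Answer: 2077/378 ≈ 5.4947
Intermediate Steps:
O(A, g) = A/2 (O(A, g) = (0*5 + A)/2 = (0 + A)/2 = A/2)
W = 1/7 (W = 1/(2 + 5) = 1/7 ≈ 0.14286)
P(d) = d/27 (P(d) = d*(1/27) = d/27)
O(11, -2) - P(W) = (1/2)*11 - 1/(27*7) = 11/2 - 1*1/189 = 11/2 - 1/189 = 2077/378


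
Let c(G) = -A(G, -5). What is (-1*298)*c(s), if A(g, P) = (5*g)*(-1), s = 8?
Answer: -11920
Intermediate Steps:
A(g, P) = -5*g
c(G) = 5*G (c(G) = -(-5)*G = 5*G)
(-1*298)*c(s) = (-1*298)*(5*8) = -298*40 = -11920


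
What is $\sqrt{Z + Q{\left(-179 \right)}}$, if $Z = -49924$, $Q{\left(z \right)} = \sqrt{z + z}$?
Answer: $\sqrt{-49924 + i \sqrt{358}} \approx 0.0423 + 223.44 i$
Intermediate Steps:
$Q{\left(z \right)} = \sqrt{2} \sqrt{z}$ ($Q{\left(z \right)} = \sqrt{2 z} = \sqrt{2} \sqrt{z}$)
$\sqrt{Z + Q{\left(-179 \right)}} = \sqrt{-49924 + \sqrt{2} \sqrt{-179}} = \sqrt{-49924 + \sqrt{2} i \sqrt{179}} = \sqrt{-49924 + i \sqrt{358}}$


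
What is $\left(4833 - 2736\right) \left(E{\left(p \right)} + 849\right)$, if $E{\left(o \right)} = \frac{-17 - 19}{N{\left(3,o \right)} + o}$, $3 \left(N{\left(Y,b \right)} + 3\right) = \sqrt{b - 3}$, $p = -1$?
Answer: $\frac{66552489}{37} + \frac{113238 i}{37} \approx 1.7987 \cdot 10^{6} + 3060.5 i$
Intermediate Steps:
$N{\left(Y,b \right)} = -3 + \frac{\sqrt{-3 + b}}{3}$ ($N{\left(Y,b \right)} = -3 + \frac{\sqrt{b - 3}}{3} = -3 + \frac{\sqrt{-3 + b}}{3}$)
$E{\left(o \right)} = - \frac{36}{-3 + o + \frac{\sqrt{-3 + o}}{3}}$ ($E{\left(o \right)} = \frac{-17 - 19}{\left(-3 + \frac{\sqrt{-3 + o}}{3}\right) + o} = - \frac{36}{-3 + o + \frac{\sqrt{-3 + o}}{3}}$)
$\left(4833 - 2736\right) \left(E{\left(p \right)} + 849\right) = \left(4833 - 2736\right) \left(- \frac{108}{-9 + \sqrt{-3 - 1} + 3 \left(-1\right)} + 849\right) = 2097 \left(- \frac{108}{-9 + \sqrt{-4} - 3} + 849\right) = 2097 \left(- \frac{108}{-9 + 2 i - 3} + 849\right) = 2097 \left(- \frac{108}{-12 + 2 i} + 849\right) = 2097 \left(- 108 \frac{-12 - 2 i}{148} + 849\right) = 2097 \left(- \frac{27 \left(-12 - 2 i\right)}{37} + 849\right) = 2097 \left(849 - \frac{27 \left(-12 - 2 i\right)}{37}\right) = 1780353 - \frac{56619 \left(-12 - 2 i\right)}{37}$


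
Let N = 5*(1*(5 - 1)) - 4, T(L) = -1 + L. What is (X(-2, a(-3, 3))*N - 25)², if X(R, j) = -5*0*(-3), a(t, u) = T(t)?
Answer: 625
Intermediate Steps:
a(t, u) = -1 + t
X(R, j) = 0 (X(R, j) = 0*(-3) = 0)
N = 16 (N = 5*(1*4) - 4 = 5*4 - 4 = 20 - 4 = 16)
(X(-2, a(-3, 3))*N - 25)² = (0*16 - 25)² = (0 - 25)² = (-25)² = 625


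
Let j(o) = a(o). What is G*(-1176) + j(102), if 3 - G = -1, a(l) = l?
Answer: -4602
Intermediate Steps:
j(o) = o
G = 4 (G = 3 - 1*(-1) = 3 + 1 = 4)
G*(-1176) + j(102) = 4*(-1176) + 102 = -4704 + 102 = -4602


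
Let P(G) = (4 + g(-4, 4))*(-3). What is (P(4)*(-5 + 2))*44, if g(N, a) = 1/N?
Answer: 1485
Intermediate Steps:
g(N, a) = 1/N
P(G) = -45/4 (P(G) = (4 + 1/(-4))*(-3) = (4 - ¼)*(-3) = (15/4)*(-3) = -45/4)
(P(4)*(-5 + 2))*44 = -45*(-5 + 2)/4*44 = -45/4*(-3)*44 = (135/4)*44 = 1485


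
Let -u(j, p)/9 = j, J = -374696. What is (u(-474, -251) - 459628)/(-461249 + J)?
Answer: 455362/835945 ≈ 0.54473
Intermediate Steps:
u(j, p) = -9*j
(u(-474, -251) - 459628)/(-461249 + J) = (-9*(-474) - 459628)/(-461249 - 374696) = (4266 - 459628)/(-835945) = -455362*(-1/835945) = 455362/835945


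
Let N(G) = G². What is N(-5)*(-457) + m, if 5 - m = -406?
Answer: -11014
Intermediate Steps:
m = 411 (m = 5 - 1*(-406) = 5 + 406 = 411)
N(-5)*(-457) + m = (-5)²*(-457) + 411 = 25*(-457) + 411 = -11425 + 411 = -11014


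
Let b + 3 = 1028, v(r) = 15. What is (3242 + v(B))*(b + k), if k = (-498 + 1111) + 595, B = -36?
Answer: 7272881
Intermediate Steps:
k = 1208 (k = 613 + 595 = 1208)
b = 1025 (b = -3 + 1028 = 1025)
(3242 + v(B))*(b + k) = (3242 + 15)*(1025 + 1208) = 3257*2233 = 7272881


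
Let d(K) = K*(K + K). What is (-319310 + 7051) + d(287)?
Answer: -147521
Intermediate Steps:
d(K) = 2*K² (d(K) = K*(2*K) = 2*K²)
(-319310 + 7051) + d(287) = (-319310 + 7051) + 2*287² = -312259 + 2*82369 = -312259 + 164738 = -147521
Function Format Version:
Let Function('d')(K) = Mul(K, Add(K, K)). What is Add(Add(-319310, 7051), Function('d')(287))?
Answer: -147521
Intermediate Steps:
Function('d')(K) = Mul(2, Pow(K, 2)) (Function('d')(K) = Mul(K, Mul(2, K)) = Mul(2, Pow(K, 2)))
Add(Add(-319310, 7051), Function('d')(287)) = Add(Add(-319310, 7051), Mul(2, Pow(287, 2))) = Add(-312259, Mul(2, 82369)) = Add(-312259, 164738) = -147521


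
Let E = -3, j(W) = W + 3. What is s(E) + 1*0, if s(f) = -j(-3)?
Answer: 0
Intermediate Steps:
j(W) = 3 + W
s(f) = 0 (s(f) = -(3 - 3) = -1*0 = 0)
s(E) + 1*0 = 0 + 1*0 = 0 + 0 = 0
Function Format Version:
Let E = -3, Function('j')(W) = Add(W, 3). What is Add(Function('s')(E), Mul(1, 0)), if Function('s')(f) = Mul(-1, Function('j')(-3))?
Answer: 0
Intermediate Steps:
Function('j')(W) = Add(3, W)
Function('s')(f) = 0 (Function('s')(f) = Mul(-1, Add(3, -3)) = Mul(-1, 0) = 0)
Add(Function('s')(E), Mul(1, 0)) = Add(0, Mul(1, 0)) = Add(0, 0) = 0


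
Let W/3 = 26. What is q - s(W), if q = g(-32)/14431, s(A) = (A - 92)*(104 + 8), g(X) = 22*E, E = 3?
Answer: 22627874/14431 ≈ 1568.0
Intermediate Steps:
g(X) = 66 (g(X) = 22*3 = 66)
W = 78 (W = 3*26 = 78)
s(A) = -10304 + 112*A (s(A) = (-92 + A)*112 = -10304 + 112*A)
q = 66/14431 ≈ 0.0045735
q - s(W) = 66/14431 - (-10304 + 112*78) = 66/14431 - (-10304 + 8736) = 66/14431 - 1*(-1568) = 66/14431 + 1568 = 22627874/14431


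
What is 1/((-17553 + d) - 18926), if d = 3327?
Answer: -1/33152 ≈ -3.0164e-5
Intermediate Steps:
1/((-17553 + d) - 18926) = 1/((-17553 + 3327) - 18926) = 1/(-14226 - 18926) = 1/(-33152) = -1/33152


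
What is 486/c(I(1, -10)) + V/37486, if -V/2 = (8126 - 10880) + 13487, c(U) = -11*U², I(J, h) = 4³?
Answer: -246347573/422242304 ≈ -0.58343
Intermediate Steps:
I(J, h) = 64
V = -21466 (V = -2*((8126 - 10880) + 13487) = -2*(-2754 + 13487) = -2*10733 = -21466)
486/c(I(1, -10)) + V/37486 = 486/((-11*64²)) - 21466/37486 = 486/((-11*4096)) - 21466*1/37486 = 486/(-45056) - 10733/18743 = 486*(-1/45056) - 10733/18743 = -243/22528 - 10733/18743 = -246347573/422242304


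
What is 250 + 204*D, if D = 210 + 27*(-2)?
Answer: 32074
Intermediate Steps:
D = 156 (D = 210 - 54 = 156)
250 + 204*D = 250 + 204*156 = 250 + 31824 = 32074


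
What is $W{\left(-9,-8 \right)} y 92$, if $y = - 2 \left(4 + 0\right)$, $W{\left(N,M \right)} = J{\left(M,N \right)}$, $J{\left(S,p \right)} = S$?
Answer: $5888$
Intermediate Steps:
$W{\left(N,M \right)} = M$
$y = -8$ ($y = \left(-2\right) 4 = -8$)
$W{\left(-9,-8 \right)} y 92 = \left(-8\right) \left(-8\right) 92 = 64 \cdot 92 = 5888$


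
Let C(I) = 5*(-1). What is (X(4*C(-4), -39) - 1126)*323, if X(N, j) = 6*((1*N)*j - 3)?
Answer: 1142128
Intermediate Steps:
C(I) = -5
X(N, j) = -18 + 6*N*j (X(N, j) = 6*(N*j - 3) = 6*(-3 + N*j) = -18 + 6*N*j)
(X(4*C(-4), -39) - 1126)*323 = ((-18 + 6*(4*(-5))*(-39)) - 1126)*323 = ((-18 + 6*(-20)*(-39)) - 1126)*323 = ((-18 + 4680) - 1126)*323 = (4662 - 1126)*323 = 3536*323 = 1142128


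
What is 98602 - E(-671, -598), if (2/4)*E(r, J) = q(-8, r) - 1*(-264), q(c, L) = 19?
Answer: 98036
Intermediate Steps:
E(r, J) = 566 (E(r, J) = 2*(19 - 1*(-264)) = 2*(19 + 264) = 2*283 = 566)
98602 - E(-671, -598) = 98602 - 1*566 = 98602 - 566 = 98036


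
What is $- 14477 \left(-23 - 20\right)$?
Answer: $622511$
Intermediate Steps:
$- 14477 \left(-23 - 20\right) = \left(-14477\right) \left(-43\right) = 622511$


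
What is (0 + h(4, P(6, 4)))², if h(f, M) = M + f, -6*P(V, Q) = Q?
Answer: 100/9 ≈ 11.111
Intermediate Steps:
P(V, Q) = -Q/6
(0 + h(4, P(6, 4)))² = (0 + (-⅙*4 + 4))² = (0 + (-⅔ + 4))² = (0 + 10/3)² = (10/3)² = 100/9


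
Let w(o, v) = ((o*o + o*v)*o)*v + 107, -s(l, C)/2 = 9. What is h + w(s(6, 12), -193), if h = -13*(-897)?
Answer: 13206020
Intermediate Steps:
s(l, C) = -18 (s(l, C) = -2*9 = -18)
w(o, v) = 107 + o*v*(o² + o*v) (w(o, v) = ((o² + o*v)*o)*v + 107 = (o*(o² + o*v))*v + 107 = o*v*(o² + o*v) + 107 = 107 + o*v*(o² + o*v))
h = 11661
h + w(s(6, 12), -193) = 11661 + (107 - 193*(-18)³ + (-18)²*(-193)²) = 11661 + (107 - 193*(-5832) + 324*37249) = 11661 + (107 + 1125576 + 12068676) = 11661 + 13194359 = 13206020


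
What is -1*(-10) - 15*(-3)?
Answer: 55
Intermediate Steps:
-1*(-10) - 15*(-3) = 10 + 45 = 55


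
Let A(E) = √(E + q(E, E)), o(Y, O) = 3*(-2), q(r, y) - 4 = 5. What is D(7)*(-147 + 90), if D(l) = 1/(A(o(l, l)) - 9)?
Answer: 171/26 + 19*√3/26 ≈ 7.8427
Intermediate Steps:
q(r, y) = 9 (q(r, y) = 4 + 5 = 9)
o(Y, O) = -6
A(E) = √(9 + E) (A(E) = √(E + 9) = √(9 + E))
D(l) = 1/(-9 + √3) (D(l) = 1/(√(9 - 6) - 9) = 1/(√3 - 9) = 1/(-9 + √3))
D(7)*(-147 + 90) = (-3/26 - √3/78)*(-147 + 90) = (-3/26 - √3/78)*(-57) = 171/26 + 19*√3/26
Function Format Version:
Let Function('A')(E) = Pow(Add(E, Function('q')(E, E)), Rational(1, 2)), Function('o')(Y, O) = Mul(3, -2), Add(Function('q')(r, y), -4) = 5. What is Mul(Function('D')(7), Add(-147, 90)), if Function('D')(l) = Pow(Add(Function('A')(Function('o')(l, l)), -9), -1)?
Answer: Add(Rational(171, 26), Mul(Rational(19, 26), Pow(3, Rational(1, 2)))) ≈ 7.8427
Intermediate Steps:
Function('q')(r, y) = 9 (Function('q')(r, y) = Add(4, 5) = 9)
Function('o')(Y, O) = -6
Function('A')(E) = Pow(Add(9, E), Rational(1, 2)) (Function('A')(E) = Pow(Add(E, 9), Rational(1, 2)) = Pow(Add(9, E), Rational(1, 2)))
Function('D')(l) = Pow(Add(-9, Pow(3, Rational(1, 2))), -1) (Function('D')(l) = Pow(Add(Pow(Add(9, -6), Rational(1, 2)), -9), -1) = Pow(Add(Pow(3, Rational(1, 2)), -9), -1) = Pow(Add(-9, Pow(3, Rational(1, 2))), -1))
Mul(Function('D')(7), Add(-147, 90)) = Mul(Add(Rational(-3, 26), Mul(Rational(-1, 78), Pow(3, Rational(1, 2)))), Add(-147, 90)) = Mul(Add(Rational(-3, 26), Mul(Rational(-1, 78), Pow(3, Rational(1, 2)))), -57) = Add(Rational(171, 26), Mul(Rational(19, 26), Pow(3, Rational(1, 2))))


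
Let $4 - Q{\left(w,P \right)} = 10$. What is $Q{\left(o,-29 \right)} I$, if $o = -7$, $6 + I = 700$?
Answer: $-4164$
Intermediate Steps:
$I = 694$ ($I = -6 + 700 = 694$)
$Q{\left(w,P \right)} = -6$ ($Q{\left(w,P \right)} = 4 - 10 = -6$)
$Q{\left(o,-29 \right)} I = \left(-6\right) 694 = -4164$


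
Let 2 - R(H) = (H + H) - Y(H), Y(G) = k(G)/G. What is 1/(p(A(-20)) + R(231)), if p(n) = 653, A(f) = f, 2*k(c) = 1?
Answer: 462/89167 ≈ 0.0051813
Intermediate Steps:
k(c) = ½ (k(c) = (½)*1 = ½)
Y(G) = 1/(2*G)
R(H) = 2 + 1/(2*H) - 2*H (R(H) = 2 - ((H + H) - 1/(2*H)) = 2 - (2*H - 1/(2*H)) = 2 + (1/(2*H) - 2*H) = 2 + 1/(2*H) - 2*H)
1/(p(A(-20)) + R(231)) = 1/(653 + (2 + (½)/231 - 2*231)) = 1/(653 + (2 + (½)*(1/231) - 462)) = 1/(653 + (2 + 1/462 - 462)) = 1/(653 - 212519/462) = 1/(89167/462) = 462/89167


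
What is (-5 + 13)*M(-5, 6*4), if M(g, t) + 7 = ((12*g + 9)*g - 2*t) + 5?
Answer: 1640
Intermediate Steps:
M(g, t) = -2 - 2*t + g*(9 + 12*g) (M(g, t) = -7 + (((12*g + 9)*g - 2*t) + 5) = -7 + (((9 + 12*g)*g - 2*t) + 5) = -7 + ((g*(9 + 12*g) - 2*t) + 5) = -7 + ((-2*t + g*(9 + 12*g)) + 5) = -7 + (5 - 2*t + g*(9 + 12*g)) = -2 - 2*t + g*(9 + 12*g))
(-5 + 13)*M(-5, 6*4) = (-5 + 13)*(-2 - 12*4 + 9*(-5) + 12*(-5)**2) = 8*(-2 - 2*24 - 45 + 12*25) = 8*(-2 - 48 - 45 + 300) = 8*205 = 1640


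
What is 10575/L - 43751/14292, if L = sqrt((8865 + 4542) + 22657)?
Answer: -43751/14292 + 10575*sqrt(46)/1288 ≈ 52.624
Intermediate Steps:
L = 28*sqrt(46) (L = sqrt(13407 + 22657) = sqrt(36064) = 28*sqrt(46) ≈ 189.91)
10575/L - 43751/14292 = 10575/((28*sqrt(46))) - 43751/14292 = 10575*(sqrt(46)/1288) - 43751*1/14292 = 10575*sqrt(46)/1288 - 43751/14292 = -43751/14292 + 10575*sqrt(46)/1288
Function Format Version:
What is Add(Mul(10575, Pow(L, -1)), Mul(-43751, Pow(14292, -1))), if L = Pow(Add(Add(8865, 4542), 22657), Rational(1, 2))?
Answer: Add(Rational(-43751, 14292), Mul(Rational(10575, 1288), Pow(46, Rational(1, 2)))) ≈ 52.624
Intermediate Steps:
L = Mul(28, Pow(46, Rational(1, 2))) (L = Pow(Add(13407, 22657), Rational(1, 2)) = Pow(36064, Rational(1, 2)) = Mul(28, Pow(46, Rational(1, 2))) ≈ 189.91)
Add(Mul(10575, Pow(L, -1)), Mul(-43751, Pow(14292, -1))) = Add(Mul(10575, Pow(Mul(28, Pow(46, Rational(1, 2))), -1)), Mul(-43751, Pow(14292, -1))) = Add(Mul(10575, Mul(Rational(1, 1288), Pow(46, Rational(1, 2)))), Mul(-43751, Rational(1, 14292))) = Add(Mul(Rational(10575, 1288), Pow(46, Rational(1, 2))), Rational(-43751, 14292)) = Add(Rational(-43751, 14292), Mul(Rational(10575, 1288), Pow(46, Rational(1, 2))))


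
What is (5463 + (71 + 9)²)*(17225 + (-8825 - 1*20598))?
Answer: -144704874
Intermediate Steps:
(5463 + (71 + 9)²)*(17225 + (-8825 - 1*20598)) = (5463 + 80²)*(17225 + (-8825 - 20598)) = (5463 + 6400)*(17225 - 29423) = 11863*(-12198) = -144704874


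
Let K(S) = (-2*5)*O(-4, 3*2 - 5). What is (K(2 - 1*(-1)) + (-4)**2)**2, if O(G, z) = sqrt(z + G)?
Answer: -44 - 320*I*sqrt(3) ≈ -44.0 - 554.26*I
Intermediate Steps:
O(G, z) = sqrt(G + z)
K(S) = -10*I*sqrt(3) (K(S) = (-2*5)*sqrt(-4 + (3*2 - 5)) = -10*sqrt(-4 + (6 - 5)) = -10*sqrt(-4 + 1) = -10*I*sqrt(3))
(K(2 - 1*(-1)) + (-4)**2)**2 = (-10*I*sqrt(3) + (-4)**2)**2 = (-10*I*sqrt(3) + 16)**2 = (16 - 10*I*sqrt(3))**2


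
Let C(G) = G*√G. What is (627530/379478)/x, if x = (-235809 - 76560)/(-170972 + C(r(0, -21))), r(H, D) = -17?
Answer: 53645029580/59268581691 + 5334005*I*√17/59268581691 ≈ 0.90512 + 0.00037107*I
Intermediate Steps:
C(G) = G^(3/2)
x = -312369/(-170972 - 17*I*√17) (x = (-235809 - 76560)/(-170972 + (-17)^(3/2)) = -312369/(-170972 - 17*I*√17) ≈ 1.827 - 0.00074902*I)
(627530/379478)/x = (627530/379478)/(17802117556/9743809899 - 1770091*I*√17/9743809899) = (627530*(1/379478))/(17802117556/9743809899 - 1770091*I*√17/9743809899) = 313765/(189739*(17802117556/9743809899 - 1770091*I*√17/9743809899))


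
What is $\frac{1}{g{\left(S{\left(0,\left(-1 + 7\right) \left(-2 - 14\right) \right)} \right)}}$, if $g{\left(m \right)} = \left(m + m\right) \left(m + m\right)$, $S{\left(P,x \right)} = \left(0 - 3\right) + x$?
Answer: $\frac{1}{39204} \approx 2.5508 \cdot 10^{-5}$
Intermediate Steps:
$S{\left(P,x \right)} = -3 + x$
$g{\left(m \right)} = 4 m^{2}$ ($g{\left(m \right)} = 2 m 2 m = 4 m^{2}$)
$\frac{1}{g{\left(S{\left(0,\left(-1 + 7\right) \left(-2 - 14\right) \right)} \right)}} = \frac{1}{4 \left(-3 + \left(-1 + 7\right) \left(-2 - 14\right)\right)^{2}} = \frac{1}{4 \left(-3 + 6 \left(-16\right)\right)^{2}} = \frac{1}{4 \left(-3 - 96\right)^{2}} = \frac{1}{4 \left(-99\right)^{2}} = \frac{1}{4 \cdot 9801} = \frac{1}{39204}$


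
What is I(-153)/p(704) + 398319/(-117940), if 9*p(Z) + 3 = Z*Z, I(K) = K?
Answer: -197574477927/58452597220 ≈ -3.3801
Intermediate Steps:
p(Z) = -1/3 + Z**2/9 (p(Z) = -1/3 + (Z*Z)/9 = -1/3 + Z**2/9)
I(-153)/p(704) + 398319/(-117940) = -153/(-1/3 + (1/9)*704**2) + 398319/(-117940) = -153/(-1/3 + (1/9)*495616) + 398319*(-1/117940) = -153/(-1/3 + 495616/9) - 398319/117940 = -153/495613/9 - 398319/117940 = -153*9/495613 - 398319/117940 = -1377/495613 - 398319/117940 = -197574477927/58452597220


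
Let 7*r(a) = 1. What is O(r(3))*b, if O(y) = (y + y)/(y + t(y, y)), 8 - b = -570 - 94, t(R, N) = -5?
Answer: -672/17 ≈ -39.529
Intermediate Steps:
r(a) = ⅐ (r(a) = (⅐)*1 = ⅐)
b = 672 (b = 8 - (-570 - 94) = 8 - 1*(-664) = 8 + 664 = 672)
O(y) = 2*y/(-5 + y) (O(y) = (y + y)/(y - 5) = (2*y)/(-5 + y) = 2*y/(-5 + y))
O(r(3))*b = (2*(⅐)/(-5 + ⅐))*672 = (2*(⅐)/(-34/7))*672 = (2*(⅐)*(-7/34))*672 = -1/17*672 = -672/17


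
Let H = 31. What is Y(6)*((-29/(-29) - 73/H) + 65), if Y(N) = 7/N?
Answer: 13811/186 ≈ 74.253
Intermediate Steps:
Y(6)*((-29/(-29) - 73/H) + 65) = (7/6)*((-29/(-29) - 73/31) + 65) = (7*(⅙))*((-29*(-1/29) - 73*1/31) + 65) = 7*((1 - 73/31) + 65)/6 = 7*(-42/31 + 65)/6 = (7/6)*(1973/31) = 13811/186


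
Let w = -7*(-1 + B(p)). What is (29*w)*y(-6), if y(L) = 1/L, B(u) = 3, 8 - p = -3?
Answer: 203/3 ≈ 67.667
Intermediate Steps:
p = 11 (p = 8 - 1*(-3) = 8 + 3 = 11)
w = -14 (w = -7*(-1 + 3) = -7*2 = -14)
(29*w)*y(-6) = (29*(-14))/(-6) = -406*(-⅙) = 203/3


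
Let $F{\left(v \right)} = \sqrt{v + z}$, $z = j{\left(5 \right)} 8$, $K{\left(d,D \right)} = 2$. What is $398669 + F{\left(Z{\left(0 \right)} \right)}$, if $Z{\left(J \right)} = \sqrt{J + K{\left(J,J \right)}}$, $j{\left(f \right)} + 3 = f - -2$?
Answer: $398669 + \sqrt{32 + \sqrt{2}} \approx 3.9868 \cdot 10^{5}$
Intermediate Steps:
$j{\left(f \right)} = -1 + f$ ($j{\left(f \right)} = -3 + \left(f - -2\right) = -3 + \left(f + 2\right) = -3 + \left(2 + f\right) = -1 + f$)
$Z{\left(J \right)} = \sqrt{2 + J}$ ($Z{\left(J \right)} = \sqrt{J + 2} = \sqrt{2 + J}$)
$z = 32$ ($z = \left(-1 + 5\right) 8 = 4 \cdot 8 = 32$)
$F{\left(v \right)} = \sqrt{32 + v}$ ($F{\left(v \right)} = \sqrt{v + 32} = \sqrt{32 + v}$)
$398669 + F{\left(Z{\left(0 \right)} \right)} = 398669 + \sqrt{32 + \sqrt{2 + 0}} = 398669 + \sqrt{32 + \sqrt{2}}$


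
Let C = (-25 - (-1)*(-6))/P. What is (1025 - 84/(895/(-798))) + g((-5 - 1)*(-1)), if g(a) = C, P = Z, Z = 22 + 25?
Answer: 46239384/42065 ≈ 1099.2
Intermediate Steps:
Z = 47
P = 47
C = -31/47 (C = (-25 - (-1)*(-6))/47 = (-25 - 1*6)*(1/47) = (-25 - 6)*(1/47) = -31*1/47 = -31/47 ≈ -0.65957)
g(a) = -31/47
(1025 - 84/(895/(-798))) + g((-5 - 1)*(-1)) = (1025 - 84/(895/(-798))) - 31/47 = (1025 - 84/(895*(-1/798))) - 31/47 = (1025 - 84/(-895/798)) - 31/47 = (1025 - 84*(-798/895)) - 31/47 = (1025 + 67032/895) - 31/47 = 984407/895 - 31/47 = 46239384/42065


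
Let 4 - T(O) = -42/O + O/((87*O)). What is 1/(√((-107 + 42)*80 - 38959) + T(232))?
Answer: 504948/5349936937 - 121104*I*√44159/5349936937 ≈ 9.4384e-5 - 0.0047569*I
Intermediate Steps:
T(O) = 347/87 + 42/O (T(O) = 4 - (-42/O + O/((87*O))) = 4 - (-42/O + O*(1/(87*O))) = 4 - (-42/O + 1/87) = 4 - (1/87 - 42/O) = 4 + (-1/87 + 42/O) = 347/87 + 42/O)
1/(√((-107 + 42)*80 - 38959) + T(232)) = 1/(√((-107 + 42)*80 - 38959) + (347/87 + 42/232)) = 1/(√(-65*80 - 38959) + (347/87 + 42*(1/232))) = 1/(√(-5200 - 38959) + (347/87 + 21/116)) = 1/(√(-44159) + 1451/348) = 1/(I*√44159 + 1451/348) = 1/(1451/348 + I*√44159)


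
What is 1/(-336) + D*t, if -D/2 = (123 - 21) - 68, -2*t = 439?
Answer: 5015135/336 ≈ 14926.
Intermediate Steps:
t = -439/2 (t = -½*439 = -439/2 ≈ -219.50)
D = -68 (D = -2*((123 - 21) - 68) = -2*(102 - 68) = -2*34 = -68)
1/(-336) + D*t = 1/(-336) - 68*(-439/2) = -1/336 + 14926 = 5015135/336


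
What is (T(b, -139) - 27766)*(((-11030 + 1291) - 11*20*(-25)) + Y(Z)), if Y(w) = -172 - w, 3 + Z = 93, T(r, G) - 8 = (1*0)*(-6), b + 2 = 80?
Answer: 124938758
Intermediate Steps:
b = 78 (b = -2 + 80 = 78)
T(r, G) = 8 (T(r, G) = 8 + (1*0)*(-6) = 8 + 0*(-6) = 8 + 0 = 8)
Z = 90 (Z = -3 + 93 = 90)
(T(b, -139) - 27766)*(((-11030 + 1291) - 11*20*(-25)) + Y(Z)) = (8 - 27766)*(((-11030 + 1291) - 11*20*(-25)) + (-172 - 1*90)) = -27758*((-9739 - 220*(-25)) + (-172 - 90)) = -27758*((-9739 + 5500) - 262) = -27758*(-4239 - 262) = -27758*(-4501) = 124938758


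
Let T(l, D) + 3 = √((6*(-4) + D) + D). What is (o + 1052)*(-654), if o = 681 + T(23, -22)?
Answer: -1131420 - 1308*I*√17 ≈ -1.1314e+6 - 5393.0*I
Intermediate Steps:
T(l, D) = -3 + √(-24 + 2*D) (T(l, D) = -3 + √((6*(-4) + D) + D) = -3 + √((-24 + D) + D) = -3 + √(-24 + 2*D))
o = 678 + 2*I*√17 (o = 681 + (-3 + √(-24 + 2*(-22))) = 681 + (-3 + √(-24 - 44)) = 681 + (-3 + √(-68)) = 681 + (-3 + 2*I*√17) = 678 + 2*I*√17 ≈ 678.0 + 8.2462*I)
(o + 1052)*(-654) = ((678 + 2*I*√17) + 1052)*(-654) = (1730 + 2*I*√17)*(-654) = -1131420 - 1308*I*√17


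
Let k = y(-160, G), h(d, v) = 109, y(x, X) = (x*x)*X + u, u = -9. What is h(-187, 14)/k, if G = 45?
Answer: 109/1151991 ≈ 9.4619e-5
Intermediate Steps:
y(x, X) = -9 + X*x² (y(x, X) = (x*x)*X - 9 = x²*X - 9 = X*x² - 9 = -9 + X*x²)
k = 1151991 (k = -9 + 45*(-160)² = -9 + 45*25600 = -9 + 1152000 = 1151991)
h(-187, 14)/k = 109/1151991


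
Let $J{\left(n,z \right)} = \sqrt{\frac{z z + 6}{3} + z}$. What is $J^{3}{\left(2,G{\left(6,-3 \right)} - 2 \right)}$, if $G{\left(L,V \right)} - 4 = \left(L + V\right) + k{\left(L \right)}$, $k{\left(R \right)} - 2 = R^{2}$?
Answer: $\frac{15872 \sqrt{93}}{9} \approx 17007.0$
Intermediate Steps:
$k{\left(R \right)} = 2 + R^{2}$
$G{\left(L,V \right)} = 6 + L + V + L^{2}$ ($G{\left(L,V \right)} = 4 + \left(\left(L + V\right) + \left(2 + L^{2}\right)\right) = 4 + \left(2 + L + V + L^{2}\right) = 6 + L + V + L^{2}$)
$J{\left(n,z \right)} = \sqrt{2 + z + \frac{z^{2}}{3}}$ ($J{\left(n,z \right)} = \sqrt{\left(z^{2} + 6\right) \frac{1}{3} + z} = \sqrt{\left(6 + z^{2}\right) \frac{1}{3} + z} = \sqrt{\left(2 + \frac{z^{2}}{3}\right) + z} = \sqrt{2 + z + \frac{z^{2}}{3}}$)
$J^{3}{\left(2,G{\left(6,-3 \right)} - 2 \right)} = \left(\frac{\sqrt{18 + 3 \left(\left(6 + 6 - 3 + 6^{2}\right) - 2\right)^{2} + 9 \left(\left(6 + 6 - 3 + 6^{2}\right) - 2\right)}}{3}\right)^{3} = \left(\frac{\sqrt{18 + 3 \left(\left(6 + 6 - 3 + 36\right) - 2\right)^{2} + 9 \left(\left(6 + 6 - 3 + 36\right) - 2\right)}}{3}\right)^{3} = \left(\frac{\sqrt{18 + 3 \left(45 - 2\right)^{2} + 9 \left(45 - 2\right)}}{3}\right)^{3} = \left(\frac{\sqrt{18 + 3 \cdot 43^{2} + 9 \cdot 43}}{3}\right)^{3} = \left(\frac{\sqrt{18 + 3 \cdot 1849 + 387}}{3}\right)^{3} = \left(\frac{\sqrt{18 + 5547 + 387}}{3}\right)^{3} = \left(\frac{\sqrt{5952}}{3}\right)^{3} = \left(\frac{8 \sqrt{93}}{3}\right)^{3} = \frac{15872 \sqrt{93}}{9}$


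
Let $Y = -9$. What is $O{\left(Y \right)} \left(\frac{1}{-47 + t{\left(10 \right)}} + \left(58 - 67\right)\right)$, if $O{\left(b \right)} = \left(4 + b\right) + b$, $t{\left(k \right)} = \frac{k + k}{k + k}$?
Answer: $\frac{2905}{23} \approx 126.3$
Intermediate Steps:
$t{\left(k \right)} = 1$ ($t{\left(k \right)} = \frac{2 k}{2 k} = 2 k \frac{1}{2 k} = 1$)
$O{\left(b \right)} = 4 + 2 b$
$O{\left(Y \right)} \left(\frac{1}{-47 + t{\left(10 \right)}} + \left(58 - 67\right)\right) = \left(4 + 2 \left(-9\right)\right) \left(\frac{1}{-47 + 1} + \left(58 - 67\right)\right) = \left(4 - 18\right) \left(\frac{1}{-46} - 9\right) = - 14 \left(- \frac{1}{46} - 9\right) = \left(-14\right) \left(- \frac{415}{46}\right) = \frac{2905}{23}$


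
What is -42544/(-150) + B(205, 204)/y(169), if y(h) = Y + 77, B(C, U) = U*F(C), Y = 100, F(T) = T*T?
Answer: 215582548/4425 ≈ 48719.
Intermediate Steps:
F(T) = T**2
B(C, U) = U*C**2
y(h) = 177 (y(h) = 100 + 77 = 177)
-42544/(-150) + B(205, 204)/y(169) = -42544/(-150) + (204*205**2)/177 = -42544*(-1/150) + (204*42025)*(1/177) = 21272/75 + 8573100*(1/177) = 21272/75 + 2857700/59 = 215582548/4425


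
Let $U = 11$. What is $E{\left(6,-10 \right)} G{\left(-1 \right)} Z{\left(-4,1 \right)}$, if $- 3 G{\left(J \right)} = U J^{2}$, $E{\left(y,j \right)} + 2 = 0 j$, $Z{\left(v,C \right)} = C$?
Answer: $\frac{22}{3} \approx 7.3333$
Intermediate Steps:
$E{\left(y,j \right)} = -2$ ($E{\left(y,j \right)} = -2 + 0 j = -2 + 0 = -2$)
$G{\left(J \right)} = - \frac{11 J^{2}}{3}$
$E{\left(6,-10 \right)} G{\left(-1 \right)} Z{\left(-4,1 \right)} = - 2 \left(- \frac{11 \left(-1\right)^{2}}{3}\right) 1 = - 2 \left(\left(- \frac{11}{3}\right) 1\right) 1 = \left(-2\right) \left(- \frac{11}{3}\right) 1 = \frac{22}{3} \cdot 1 = \frac{22}{3}$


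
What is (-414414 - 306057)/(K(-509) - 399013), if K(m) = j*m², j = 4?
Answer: -240157/212437 ≈ -1.1305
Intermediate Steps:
K(m) = 4*m²
(-414414 - 306057)/(K(-509) - 399013) = (-414414 - 306057)/(4*(-509)² - 399013) = -720471/(4*259081 - 399013) = -720471/(1036324 - 399013) = -720471/637311 = -720471*1/637311 = -240157/212437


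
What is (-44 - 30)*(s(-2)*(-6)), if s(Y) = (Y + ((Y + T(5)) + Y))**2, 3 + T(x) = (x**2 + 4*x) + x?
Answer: 746364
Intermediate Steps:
T(x) = -3 + x**2 + 5*x (T(x) = -3 + ((x**2 + 4*x) + x) = -3 + (x**2 + 5*x) = -3 + x**2 + 5*x)
s(Y) = (47 + 3*Y)**2 (s(Y) = (Y + ((Y + (-3 + 5**2 + 5*5)) + Y))**2 = (Y + ((Y + (-3 + 25 + 25)) + Y))**2 = (Y + ((Y + 47) + Y))**2 = (Y + ((47 + Y) + Y))**2 = (Y + (47 + 2*Y))**2 = (47 + 3*Y)**2)
(-44 - 30)*(s(-2)*(-6)) = (-44 - 30)*((47 + 3*(-2))**2*(-6)) = -74*(47 - 6)**2*(-6) = -74*41**2*(-6) = -124394*(-6) = -74*(-10086) = 746364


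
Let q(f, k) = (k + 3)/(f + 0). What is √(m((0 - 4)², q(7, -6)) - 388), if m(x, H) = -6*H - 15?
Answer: I*√19621/7 ≈ 20.011*I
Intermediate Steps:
q(f, k) = (3 + k)/f
m(x, H) = -15 - 6*H
√(m((0 - 4)², q(7, -6)) - 388) = √((-15 - 6*(3 - 6)/7) - 388) = √((-15 - 6*(-3)/7) - 388) = √((-15 - 6*(-3/7)) - 388) = √((-15 + 18/7) - 388) = √(-87/7 - 388) = √(-2803/7) = I*√19621/7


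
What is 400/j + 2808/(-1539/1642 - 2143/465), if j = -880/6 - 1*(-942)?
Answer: -2555242077720/5051688113 ≈ -505.82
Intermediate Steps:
j = 2386/3 (j = -880/6 + 942 = -88*5/3 + 942 = -440/3 + 942 = 2386/3 ≈ 795.33)
400/j + 2808/(-1539/1642 - 2143/465) = 400/(2386/3) + 2808/(-1539/1642 - 2143/465) = 400*(3/2386) + 2808/(-1539*1/1642 - 2143*1/465) = 600/1193 + 2808/(-1539/1642 - 2143/465) = 600/1193 + 2808/(-4234441/763530) = 600/1193 + 2808*(-763530/4234441) = 600/1193 - 2143992240/4234441 = -2555242077720/5051688113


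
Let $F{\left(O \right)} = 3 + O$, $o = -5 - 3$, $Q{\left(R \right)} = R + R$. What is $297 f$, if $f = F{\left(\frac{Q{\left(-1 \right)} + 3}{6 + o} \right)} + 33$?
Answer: $\frac{21087}{2} \approx 10544.0$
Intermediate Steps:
$Q{\left(R \right)} = 2 R$
$o = -8$
$f = \frac{71}{2}$ ($f = \left(3 + \frac{2 \left(-1\right) + 3}{6 - 8}\right) + 33 = \left(3 + \frac{-2 + 3}{-2}\right) + 33 = \left(3 + 1 \left(- \frac{1}{2}\right)\right) + 33 = \left(3 - \frac{1}{2}\right) + 33 = \frac{5}{2} + 33 = \frac{71}{2} \approx 35.5$)
$297 f = 297 \cdot \frac{71}{2} = \frac{21087}{2}$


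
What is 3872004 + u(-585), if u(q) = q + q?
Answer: 3870834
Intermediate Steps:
u(q) = 2*q
3872004 + u(-585) = 3872004 + 2*(-585) = 3872004 - 1170 = 3870834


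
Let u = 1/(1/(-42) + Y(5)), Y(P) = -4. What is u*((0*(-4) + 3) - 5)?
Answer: 84/169 ≈ 0.49704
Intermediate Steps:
u = -42/169 (u = 1/(1/(-42) - 4) = 1/(-1/42 - 4) = 1/(-169/42) = -42/169 ≈ -0.24852)
u*((0*(-4) + 3) - 5) = -42*((0*(-4) + 3) - 5)/169 = -42*((0 + 3) - 5)/169 = -42*(3 - 5)/169 = -42/169*(-2) = 84/169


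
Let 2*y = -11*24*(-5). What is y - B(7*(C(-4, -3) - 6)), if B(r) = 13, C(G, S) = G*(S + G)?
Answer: 647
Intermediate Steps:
C(G, S) = G*(G + S)
y = 660 (y = (-11*24*(-5))/2 = (-264*(-5))/2 = (½)*1320 = 660)
y - B(7*(C(-4, -3) - 6)) = 660 - 1*13 = 660 - 13 = 647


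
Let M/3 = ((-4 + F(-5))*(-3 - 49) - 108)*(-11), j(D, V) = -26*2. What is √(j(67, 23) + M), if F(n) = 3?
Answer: 2*√449 ≈ 42.379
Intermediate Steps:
j(D, V) = -52
M = 1848 (M = 3*(((-4 + 3)*(-3 - 49) - 108)*(-11)) = 3*((-1*(-52) - 108)*(-11)) = 3*((52 - 108)*(-11)) = 3*(-56*(-11)) = 3*616 = 1848)
√(j(67, 23) + M) = √(-52 + 1848) = √1796 = 2*√449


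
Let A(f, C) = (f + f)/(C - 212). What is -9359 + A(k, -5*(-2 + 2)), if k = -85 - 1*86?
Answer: -991883/106 ≈ -9357.4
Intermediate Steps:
k = -171 (k = -85 - 86 = -171)
A(f, C) = 2*f/(-212 + C) (A(f, C) = (2*f)/(-212 + C) = 2*f/(-212 + C))
-9359 + A(k, -5*(-2 + 2)) = -9359 + 2*(-171)/(-212 - 5*(-2 + 2)) = -9359 + 2*(-171)/(-212 - 5*0) = -9359 + 2*(-171)/(-212 + 0) = -9359 + 2*(-171)/(-212) = -9359 + 2*(-171)*(-1/212) = -9359 + 171/106 = -991883/106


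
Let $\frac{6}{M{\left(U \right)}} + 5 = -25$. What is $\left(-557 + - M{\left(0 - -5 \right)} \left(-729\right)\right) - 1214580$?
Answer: $- \frac{6076414}{5} \approx -1.2153 \cdot 10^{6}$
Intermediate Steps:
$M{\left(U \right)} = - \frac{1}{5}$ ($M{\left(U \right)} = \frac{6}{-5 - 25} = \frac{6}{-30} = 6 \left(- \frac{1}{30}\right) = - \frac{1}{5}$)
$\left(-557 + - M{\left(0 - -5 \right)} \left(-729\right)\right) - 1214580 = \left(-557 + \left(-1\right) \left(- \frac{1}{5}\right) \left(-729\right)\right) - 1214580 = \left(-557 + \frac{1}{5} \left(-729\right)\right) - 1214580 = \left(-557 - \frac{729}{5}\right) - 1214580 = - \frac{3514}{5} - 1214580 = - \frac{6076414}{5}$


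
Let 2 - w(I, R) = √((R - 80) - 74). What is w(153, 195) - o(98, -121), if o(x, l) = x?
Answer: -96 - √41 ≈ -102.40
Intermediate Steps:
w(I, R) = 2 - √(-154 + R) (w(I, R) = 2 - √((R - 80) - 74) = 2 - √((-80 + R) - 74) = 2 - √(-154 + R))
w(153, 195) - o(98, -121) = (2 - √(-154 + 195)) - 1*98 = (2 - √41) - 98 = -96 - √41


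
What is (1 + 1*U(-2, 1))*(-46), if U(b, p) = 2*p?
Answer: -138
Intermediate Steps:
(1 + 1*U(-2, 1))*(-46) = (1 + 1*(2*1))*(-46) = (1 + 1*2)*(-46) = (1 + 2)*(-46) = 3*(-46) = -138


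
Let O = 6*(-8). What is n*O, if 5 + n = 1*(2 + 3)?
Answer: 0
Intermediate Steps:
O = -48
n = 0 (n = -5 + 1*(2 + 3) = -5 + 1*5 = -5 + 5 = 0)
n*O = 0*(-48) = 0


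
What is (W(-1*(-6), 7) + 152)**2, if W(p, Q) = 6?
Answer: 24964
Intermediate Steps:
(W(-1*(-6), 7) + 152)**2 = (6 + 152)**2 = 158**2 = 24964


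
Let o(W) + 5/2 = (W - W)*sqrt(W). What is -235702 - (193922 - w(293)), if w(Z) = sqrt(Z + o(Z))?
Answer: -429624 + sqrt(1162)/2 ≈ -4.2961e+5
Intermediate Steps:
o(W) = -5/2 (o(W) = -5/2 + (W - W)*sqrt(W) = -5/2 + 0*sqrt(W) = -5/2 + 0 = -5/2)
w(Z) = sqrt(-5/2 + Z) (w(Z) = sqrt(Z - 5/2) = sqrt(-5/2 + Z))
-235702 - (193922 - w(293)) = -235702 - (193922 - sqrt(-10 + 4*293)/2) = -235702 - (193922 - sqrt(-10 + 1172)/2) = -235702 - (193922 - sqrt(1162)/2) = -235702 + (-193922 + sqrt(1162)/2) = -429624 + sqrt(1162)/2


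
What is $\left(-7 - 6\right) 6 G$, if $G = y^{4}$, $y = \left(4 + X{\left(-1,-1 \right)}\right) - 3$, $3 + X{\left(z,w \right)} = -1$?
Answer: $-6318$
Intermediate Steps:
$X{\left(z,w \right)} = -4$ ($X{\left(z,w \right)} = -3 - 1 = -4$)
$y = -3$ ($y = \left(4 - 4\right) - 3 = 0 - 3 = -3$)
$G = 81$ ($G = \left(-3\right)^{4} = 81$)
$\left(-7 - 6\right) 6 G = \left(-7 - 6\right) 6 \cdot 81 = \left(-13\right) 6 \cdot 81 = \left(-78\right) 81 = -6318$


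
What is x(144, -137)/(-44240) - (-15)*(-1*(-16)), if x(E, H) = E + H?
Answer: 1516799/6320 ≈ 240.00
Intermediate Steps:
x(144, -137)/(-44240) - (-15)*(-1*(-16)) = (144 - 137)/(-44240) - (-15)*(-1*(-16)) = 7*(-1/44240) - (-15)*16 = -1/6320 - 1*(-240) = -1/6320 + 240 = 1516799/6320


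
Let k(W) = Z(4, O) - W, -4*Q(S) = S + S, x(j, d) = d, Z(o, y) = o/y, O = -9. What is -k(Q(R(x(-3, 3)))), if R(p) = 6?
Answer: -23/9 ≈ -2.5556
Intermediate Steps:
Q(S) = -S/2 (Q(S) = -(S + S)/4 = -S/2)
k(W) = -4/9 - W (k(W) = 4/(-9) - W = 4*(-⅑) - W = -4/9 - W)
-k(Q(R(x(-3, 3)))) = -(-4/9 - (-1)*6/2) = -(-4/9 - 1*(-3)) = -(-4/9 + 3) = -1*23/9 = -23/9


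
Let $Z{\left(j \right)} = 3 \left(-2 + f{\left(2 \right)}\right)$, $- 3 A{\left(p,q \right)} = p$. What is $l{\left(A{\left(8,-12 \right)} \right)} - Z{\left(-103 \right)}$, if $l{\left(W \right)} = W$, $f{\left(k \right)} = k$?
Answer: $- \frac{8}{3} \approx -2.6667$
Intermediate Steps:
$A{\left(p,q \right)} = - \frac{p}{3}$
$Z{\left(j \right)} = 0$ ($Z{\left(j \right)} = 3 \left(-2 + 2\right) = 3 \cdot 0 = 0$)
$l{\left(A{\left(8,-12 \right)} \right)} - Z{\left(-103 \right)} = \left(- \frac{1}{3}\right) 8 - 0 = - \frac{8}{3} + 0 = - \frac{8}{3}$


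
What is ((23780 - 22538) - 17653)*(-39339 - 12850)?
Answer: 856473679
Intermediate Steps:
((23780 - 22538) - 17653)*(-39339 - 12850) = (1242 - 17653)*(-52189) = -16411*(-52189) = 856473679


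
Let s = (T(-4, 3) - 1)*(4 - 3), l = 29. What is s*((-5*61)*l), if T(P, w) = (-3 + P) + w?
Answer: 44225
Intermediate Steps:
T(P, w) = -3 + P + w
s = -5 (s = ((-3 - 4 + 3) - 1)*(4 - 3) = (-4 - 1)*1 = -5*1 = -5)
s*((-5*61)*l) = -5*(-5*61)*29 = -(-1525)*29 = -5*(-8845) = 44225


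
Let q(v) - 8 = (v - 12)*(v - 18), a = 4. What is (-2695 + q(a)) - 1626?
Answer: -4201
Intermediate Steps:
q(v) = 8 + (-18 + v)*(-12 + v) (q(v) = 8 + (v - 12)*(v - 18) = 8 + (-12 + v)*(-18 + v) = 8 + (-18 + v)*(-12 + v))
(-2695 + q(a)) - 1626 = (-2695 + (224 + 4² - 30*4)) - 1626 = (-2695 + (224 + 16 - 120)) - 1626 = (-2695 + 120) - 1626 = -2575 - 1626 = -4201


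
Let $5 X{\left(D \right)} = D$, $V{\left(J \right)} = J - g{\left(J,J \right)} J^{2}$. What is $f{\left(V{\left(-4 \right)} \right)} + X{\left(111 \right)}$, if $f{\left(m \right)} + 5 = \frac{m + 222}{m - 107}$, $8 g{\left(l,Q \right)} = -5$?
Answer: $\frac{7546}{505} \approx 14.943$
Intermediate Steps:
$g{\left(l,Q \right)} = - \frac{5}{8}$ ($g{\left(l,Q \right)} = \frac{1}{8} \left(-5\right) = - \frac{5}{8}$)
$V{\left(J \right)} = J + \frac{5 J^{2}}{8}$ ($V{\left(J \right)} = J - - \frac{5 J^{2}}{8} = J + \frac{5 J^{2}}{8}$)
$X{\left(D \right)} = \frac{D}{5}$
$f{\left(m \right)} = -5 + \frac{222 + m}{-107 + m}$ ($f{\left(m \right)} = -5 + \frac{m + 222}{m - 107} = -5 + \frac{222 + m}{-107 + m}$)
$f{\left(V{\left(-4 \right)} \right)} + X{\left(111 \right)} = \frac{757 - 4 \cdot \frac{1}{8} \left(-4\right) \left(8 + 5 \left(-4\right)\right)}{-107 + \frac{1}{8} \left(-4\right) \left(8 + 5 \left(-4\right)\right)} + \frac{1}{5} \cdot 111 = \frac{757 - 4 \cdot \frac{1}{8} \left(-4\right) \left(8 - 20\right)}{-107 + \frac{1}{8} \left(-4\right) \left(8 - 20\right)} + \frac{111}{5} = \frac{757 - 4 \cdot \frac{1}{8} \left(-4\right) \left(-12\right)}{-107 + \frac{1}{8} \left(-4\right) \left(-12\right)} + \frac{111}{5} = \frac{757 - 24}{-107 + 6} + \frac{111}{5} = \frac{757 - 24}{-101} + \frac{111}{5} = \left(- \frac{1}{101}\right) 733 + \frac{111}{5} = - \frac{733}{101} + \frac{111}{5} = \frac{7546}{505}$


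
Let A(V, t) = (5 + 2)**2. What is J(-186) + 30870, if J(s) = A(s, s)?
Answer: 30919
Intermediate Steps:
A(V, t) = 49 (A(V, t) = 7**2 = 49)
J(s) = 49
J(-186) + 30870 = 49 + 30870 = 30919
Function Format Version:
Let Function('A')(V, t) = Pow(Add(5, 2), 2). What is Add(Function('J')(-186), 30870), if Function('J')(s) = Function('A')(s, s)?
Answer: 30919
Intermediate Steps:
Function('A')(V, t) = 49 (Function('A')(V, t) = Pow(7, 2) = 49)
Function('J')(s) = 49
Add(Function('J')(-186), 30870) = Add(49, 30870) = 30919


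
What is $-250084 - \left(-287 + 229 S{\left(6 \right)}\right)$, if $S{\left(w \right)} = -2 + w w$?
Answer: $-257583$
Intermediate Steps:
$S{\left(w \right)} = -2 + w^{2}$
$-250084 - \left(-287 + 229 S{\left(6 \right)}\right) = -250084 + \left(287 - 229 \left(-2 + 6^{2}\right)\right) = -250084 + \left(287 - 229 \left(-2 + 36\right)\right) = -250084 + \left(287 - 7786\right) = -250084 - 7499 = -257583$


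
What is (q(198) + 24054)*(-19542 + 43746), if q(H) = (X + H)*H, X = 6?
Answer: 1559850984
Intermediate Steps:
q(H) = H*(6 + H) (q(H) = (6 + H)*H = H*(6 + H))
(q(198) + 24054)*(-19542 + 43746) = (198*(6 + 198) + 24054)*(-19542 + 43746) = (198*204 + 24054)*24204 = (40392 + 24054)*24204 = 64446*24204 = 1559850984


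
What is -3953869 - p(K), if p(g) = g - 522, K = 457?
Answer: -3953804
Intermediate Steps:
p(g) = -522 + g
-3953869 - p(K) = -3953869 - (-522 + 457) = -3953869 - 1*(-65) = -3953869 + 65 = -3953804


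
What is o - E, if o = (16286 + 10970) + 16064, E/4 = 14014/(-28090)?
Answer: 608457428/14045 ≈ 43322.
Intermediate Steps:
E = -28028/14045 (E = 4*(14014/(-28090)) = 4*(14014*(-1/28090)) = 4*(-7007/14045) = -28028/14045 ≈ -1.9956)
o = 43320 (o = 27256 + 16064 = 43320)
o - E = 43320 - 1*(-28028/14045) = 43320 + 28028/14045 = 608457428/14045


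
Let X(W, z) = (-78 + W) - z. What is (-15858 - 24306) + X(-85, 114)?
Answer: -40441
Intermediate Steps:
X(W, z) = -78 + W - z
(-15858 - 24306) + X(-85, 114) = (-15858 - 24306) + (-78 - 85 - 1*114) = -40164 + (-78 - 85 - 114) = -40164 - 277 = -40441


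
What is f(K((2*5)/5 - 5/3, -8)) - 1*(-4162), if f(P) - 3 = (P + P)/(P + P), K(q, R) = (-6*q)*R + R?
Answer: 4166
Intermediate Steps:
K(q, R) = R - 6*R*q (K(q, R) = -6*R*q + R = R - 6*R*q)
f(P) = 4 (f(P) = 3 + (P + P)/(P + P) = 3 + (2*P)/((2*P)) = 3 + (2*P)*(1/(2*P)) = 3 + 1 = 4)
f(K((2*5)/5 - 5/3, -8)) - 1*(-4162) = 4 - 1*(-4162) = 4 + 4162 = 4166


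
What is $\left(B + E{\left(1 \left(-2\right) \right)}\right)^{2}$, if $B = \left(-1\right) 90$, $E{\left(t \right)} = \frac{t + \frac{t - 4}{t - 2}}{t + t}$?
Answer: $\frac{516961}{64} \approx 8077.5$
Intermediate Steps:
$E{\left(t \right)} = \frac{t + \frac{-4 + t}{-2 + t}}{2 t}$
$B = -90$
$\left(B + E{\left(1 \left(-2\right) \right)}\right)^{2} = \left(-90 + \frac{-4 + \left(1 \left(-2\right)\right)^{2} - 1 \left(-2\right)}{2 \cdot 1 \left(-2\right) \left(-2 + 1 \left(-2\right)\right)}\right)^{2} = \left(-90 + \frac{-4 + \left(-2\right)^{2} - -2}{2 \left(-2\right) \left(-2 - 2\right)}\right)^{2} = \left(-90 + \frac{1}{2} \left(- \frac{1}{2}\right) \frac{1}{-4} \left(-4 + 4 + 2\right)\right)^{2} = \left(-90 + \frac{1}{2} \left(- \frac{1}{2}\right) \left(- \frac{1}{4}\right) 2\right)^{2} = \left(-90 + \frac{1}{8}\right)^{2} = \left(- \frac{719}{8}\right)^{2} = \frac{516961}{64}$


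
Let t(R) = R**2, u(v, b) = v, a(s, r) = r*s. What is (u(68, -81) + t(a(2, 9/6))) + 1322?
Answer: 1399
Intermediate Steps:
(u(68, -81) + t(a(2, 9/6))) + 1322 = (68 + ((9/6)*2)**2) + 1322 = (68 + ((9*(1/6))*2)**2) + 1322 = (68 + ((3/2)*2)**2) + 1322 = (68 + 3**2) + 1322 = (68 + 9) + 1322 = 77 + 1322 = 1399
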